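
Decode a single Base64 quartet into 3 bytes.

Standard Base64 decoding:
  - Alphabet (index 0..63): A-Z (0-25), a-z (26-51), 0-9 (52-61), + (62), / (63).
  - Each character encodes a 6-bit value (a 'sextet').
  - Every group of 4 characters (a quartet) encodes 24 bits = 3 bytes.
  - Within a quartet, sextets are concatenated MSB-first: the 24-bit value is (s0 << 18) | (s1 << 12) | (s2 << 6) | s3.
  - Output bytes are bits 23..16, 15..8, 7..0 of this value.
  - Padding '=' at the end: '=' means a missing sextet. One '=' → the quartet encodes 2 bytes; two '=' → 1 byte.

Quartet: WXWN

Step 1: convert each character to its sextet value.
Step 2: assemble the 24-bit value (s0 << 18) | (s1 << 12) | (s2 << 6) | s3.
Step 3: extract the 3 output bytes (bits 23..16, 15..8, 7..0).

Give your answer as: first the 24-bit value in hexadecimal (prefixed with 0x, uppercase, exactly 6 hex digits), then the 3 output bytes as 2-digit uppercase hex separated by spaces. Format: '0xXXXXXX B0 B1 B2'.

Sextets: W=22, X=23, W=22, N=13
24-bit: (22<<18) | (23<<12) | (22<<6) | 13
      = 0x580000 | 0x017000 | 0x000580 | 0x00000D
      = 0x59758D
Bytes: (v>>16)&0xFF=59, (v>>8)&0xFF=75, v&0xFF=8D

Answer: 0x59758D 59 75 8D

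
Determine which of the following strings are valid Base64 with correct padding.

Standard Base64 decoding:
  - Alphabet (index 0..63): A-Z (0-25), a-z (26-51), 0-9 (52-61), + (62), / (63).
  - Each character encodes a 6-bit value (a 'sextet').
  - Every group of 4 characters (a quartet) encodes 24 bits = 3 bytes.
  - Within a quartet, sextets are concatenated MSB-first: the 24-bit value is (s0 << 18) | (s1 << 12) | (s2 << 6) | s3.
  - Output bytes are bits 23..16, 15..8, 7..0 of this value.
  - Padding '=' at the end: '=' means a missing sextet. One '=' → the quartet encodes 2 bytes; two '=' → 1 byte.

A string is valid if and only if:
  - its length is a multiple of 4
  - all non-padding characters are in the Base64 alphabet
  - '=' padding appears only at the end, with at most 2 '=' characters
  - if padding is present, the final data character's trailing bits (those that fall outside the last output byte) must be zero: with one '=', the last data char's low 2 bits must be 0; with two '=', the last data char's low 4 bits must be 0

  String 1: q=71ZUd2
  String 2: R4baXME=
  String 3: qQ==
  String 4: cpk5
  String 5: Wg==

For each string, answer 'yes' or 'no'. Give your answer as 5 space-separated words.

String 1: 'q=71ZUd2' → invalid (bad char(s): ['=']; '=' in middle)
String 2: 'R4baXME=' → valid
String 3: 'qQ==' → valid
String 4: 'cpk5' → valid
String 5: 'Wg==' → valid

Answer: no yes yes yes yes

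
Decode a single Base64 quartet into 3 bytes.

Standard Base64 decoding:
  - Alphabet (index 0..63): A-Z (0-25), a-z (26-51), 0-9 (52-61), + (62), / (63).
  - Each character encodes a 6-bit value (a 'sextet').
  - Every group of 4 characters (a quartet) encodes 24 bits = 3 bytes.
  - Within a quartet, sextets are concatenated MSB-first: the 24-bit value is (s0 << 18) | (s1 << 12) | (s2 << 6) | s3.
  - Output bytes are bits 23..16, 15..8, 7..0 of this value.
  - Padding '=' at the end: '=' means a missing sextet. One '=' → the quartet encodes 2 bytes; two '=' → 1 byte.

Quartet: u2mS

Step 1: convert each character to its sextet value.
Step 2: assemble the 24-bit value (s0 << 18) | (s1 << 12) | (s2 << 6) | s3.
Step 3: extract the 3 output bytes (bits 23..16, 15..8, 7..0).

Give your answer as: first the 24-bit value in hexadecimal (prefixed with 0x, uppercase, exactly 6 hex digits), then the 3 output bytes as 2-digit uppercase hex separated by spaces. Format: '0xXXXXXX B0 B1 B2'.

Answer: 0xBB6992 BB 69 92

Derivation:
Sextets: u=46, 2=54, m=38, S=18
24-bit: (46<<18) | (54<<12) | (38<<6) | 18
      = 0xB80000 | 0x036000 | 0x000980 | 0x000012
      = 0xBB6992
Bytes: (v>>16)&0xFF=BB, (v>>8)&0xFF=69, v&0xFF=92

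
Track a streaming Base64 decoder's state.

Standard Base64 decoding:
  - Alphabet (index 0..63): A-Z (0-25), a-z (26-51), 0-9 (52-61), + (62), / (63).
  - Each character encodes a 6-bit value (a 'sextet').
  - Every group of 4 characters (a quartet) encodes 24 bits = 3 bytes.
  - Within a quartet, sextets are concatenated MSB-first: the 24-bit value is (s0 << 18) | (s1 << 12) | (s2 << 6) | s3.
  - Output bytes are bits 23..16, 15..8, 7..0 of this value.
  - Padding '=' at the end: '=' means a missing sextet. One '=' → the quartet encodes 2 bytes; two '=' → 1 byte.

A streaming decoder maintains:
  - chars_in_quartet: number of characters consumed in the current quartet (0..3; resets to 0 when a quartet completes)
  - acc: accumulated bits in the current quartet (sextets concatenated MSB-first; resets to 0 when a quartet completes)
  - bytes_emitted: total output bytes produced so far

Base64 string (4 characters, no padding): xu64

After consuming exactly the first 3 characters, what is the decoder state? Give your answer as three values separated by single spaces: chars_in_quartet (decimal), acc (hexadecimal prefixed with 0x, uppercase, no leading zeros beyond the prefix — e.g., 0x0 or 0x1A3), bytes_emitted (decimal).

After char 0 ('x'=49): chars_in_quartet=1 acc=0x31 bytes_emitted=0
After char 1 ('u'=46): chars_in_quartet=2 acc=0xC6E bytes_emitted=0
After char 2 ('6'=58): chars_in_quartet=3 acc=0x31BBA bytes_emitted=0

Answer: 3 0x31BBA 0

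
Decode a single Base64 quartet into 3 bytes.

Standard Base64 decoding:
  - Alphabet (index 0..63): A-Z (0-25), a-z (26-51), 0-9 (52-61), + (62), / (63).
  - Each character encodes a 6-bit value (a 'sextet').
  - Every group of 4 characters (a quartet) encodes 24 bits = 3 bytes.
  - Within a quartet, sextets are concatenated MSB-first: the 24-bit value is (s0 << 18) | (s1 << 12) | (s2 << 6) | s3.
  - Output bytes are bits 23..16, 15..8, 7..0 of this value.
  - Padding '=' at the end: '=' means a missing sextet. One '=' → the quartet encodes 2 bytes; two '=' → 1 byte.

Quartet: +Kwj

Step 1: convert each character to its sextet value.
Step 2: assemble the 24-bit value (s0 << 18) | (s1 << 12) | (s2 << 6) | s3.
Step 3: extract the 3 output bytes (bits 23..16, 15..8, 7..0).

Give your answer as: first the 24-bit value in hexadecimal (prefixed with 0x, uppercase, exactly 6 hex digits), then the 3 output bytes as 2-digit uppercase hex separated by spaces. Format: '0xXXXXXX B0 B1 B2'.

Answer: 0xF8AC23 F8 AC 23

Derivation:
Sextets: +=62, K=10, w=48, j=35
24-bit: (62<<18) | (10<<12) | (48<<6) | 35
      = 0xF80000 | 0x00A000 | 0x000C00 | 0x000023
      = 0xF8AC23
Bytes: (v>>16)&0xFF=F8, (v>>8)&0xFF=AC, v&0xFF=23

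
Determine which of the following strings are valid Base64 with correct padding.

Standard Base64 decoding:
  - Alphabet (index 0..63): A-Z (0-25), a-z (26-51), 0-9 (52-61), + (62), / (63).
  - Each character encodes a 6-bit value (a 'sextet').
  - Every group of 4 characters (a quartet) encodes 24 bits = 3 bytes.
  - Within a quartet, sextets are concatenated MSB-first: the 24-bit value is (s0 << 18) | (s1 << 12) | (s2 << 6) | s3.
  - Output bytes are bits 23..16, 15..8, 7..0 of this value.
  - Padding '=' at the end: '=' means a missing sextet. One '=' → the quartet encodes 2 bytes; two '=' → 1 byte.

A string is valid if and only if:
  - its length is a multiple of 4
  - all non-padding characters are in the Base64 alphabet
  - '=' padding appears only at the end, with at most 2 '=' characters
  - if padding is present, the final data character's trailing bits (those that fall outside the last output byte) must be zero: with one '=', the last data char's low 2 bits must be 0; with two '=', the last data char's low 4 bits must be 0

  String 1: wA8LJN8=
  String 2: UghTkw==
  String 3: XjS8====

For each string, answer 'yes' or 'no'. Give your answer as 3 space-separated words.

String 1: 'wA8LJN8=' → valid
String 2: 'UghTkw==' → valid
String 3: 'XjS8====' → invalid (4 pad chars (max 2))

Answer: yes yes no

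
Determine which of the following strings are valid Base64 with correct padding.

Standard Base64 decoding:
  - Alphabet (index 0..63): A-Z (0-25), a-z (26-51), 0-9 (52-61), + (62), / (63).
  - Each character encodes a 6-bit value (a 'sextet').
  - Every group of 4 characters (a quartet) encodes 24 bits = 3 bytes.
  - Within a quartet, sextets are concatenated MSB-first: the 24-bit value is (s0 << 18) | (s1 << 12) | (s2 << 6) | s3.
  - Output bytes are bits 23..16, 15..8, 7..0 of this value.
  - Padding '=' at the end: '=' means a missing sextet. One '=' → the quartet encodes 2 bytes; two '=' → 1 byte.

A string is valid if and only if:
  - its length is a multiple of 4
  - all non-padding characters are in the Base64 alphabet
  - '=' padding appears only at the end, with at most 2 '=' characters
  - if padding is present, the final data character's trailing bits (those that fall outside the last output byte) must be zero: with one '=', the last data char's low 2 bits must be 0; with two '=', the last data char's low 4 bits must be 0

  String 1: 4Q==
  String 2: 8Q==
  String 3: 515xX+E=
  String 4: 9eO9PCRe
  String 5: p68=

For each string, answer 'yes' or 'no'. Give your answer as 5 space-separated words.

Answer: yes yes yes yes yes

Derivation:
String 1: '4Q==' → valid
String 2: '8Q==' → valid
String 3: '515xX+E=' → valid
String 4: '9eO9PCRe' → valid
String 5: 'p68=' → valid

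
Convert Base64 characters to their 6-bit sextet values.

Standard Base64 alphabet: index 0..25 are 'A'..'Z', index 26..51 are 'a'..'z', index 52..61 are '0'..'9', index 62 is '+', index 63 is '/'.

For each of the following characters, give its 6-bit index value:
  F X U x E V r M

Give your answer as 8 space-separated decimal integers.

'F': A..Z range, ord('F') − ord('A') = 5
'X': A..Z range, ord('X') − ord('A') = 23
'U': A..Z range, ord('U') − ord('A') = 20
'x': a..z range, 26 + ord('x') − ord('a') = 49
'E': A..Z range, ord('E') − ord('A') = 4
'V': A..Z range, ord('V') − ord('A') = 21
'r': a..z range, 26 + ord('r') − ord('a') = 43
'M': A..Z range, ord('M') − ord('A') = 12

Answer: 5 23 20 49 4 21 43 12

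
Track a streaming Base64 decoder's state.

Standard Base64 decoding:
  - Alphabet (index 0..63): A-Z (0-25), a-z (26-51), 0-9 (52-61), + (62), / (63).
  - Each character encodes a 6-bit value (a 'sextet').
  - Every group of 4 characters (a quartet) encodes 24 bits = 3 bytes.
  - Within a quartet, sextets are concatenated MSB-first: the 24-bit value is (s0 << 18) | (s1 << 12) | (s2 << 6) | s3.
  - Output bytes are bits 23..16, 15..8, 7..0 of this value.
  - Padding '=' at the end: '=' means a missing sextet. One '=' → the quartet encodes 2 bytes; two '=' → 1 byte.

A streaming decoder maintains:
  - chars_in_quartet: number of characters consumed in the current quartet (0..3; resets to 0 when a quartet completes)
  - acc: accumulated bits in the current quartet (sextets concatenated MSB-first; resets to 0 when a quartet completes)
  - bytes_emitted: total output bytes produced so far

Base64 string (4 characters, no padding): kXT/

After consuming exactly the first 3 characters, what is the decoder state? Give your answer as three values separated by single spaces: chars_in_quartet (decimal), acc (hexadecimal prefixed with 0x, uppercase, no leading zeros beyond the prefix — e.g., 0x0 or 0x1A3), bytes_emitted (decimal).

Answer: 3 0x245D3 0

Derivation:
After char 0 ('k'=36): chars_in_quartet=1 acc=0x24 bytes_emitted=0
After char 1 ('X'=23): chars_in_quartet=2 acc=0x917 bytes_emitted=0
After char 2 ('T'=19): chars_in_quartet=3 acc=0x245D3 bytes_emitted=0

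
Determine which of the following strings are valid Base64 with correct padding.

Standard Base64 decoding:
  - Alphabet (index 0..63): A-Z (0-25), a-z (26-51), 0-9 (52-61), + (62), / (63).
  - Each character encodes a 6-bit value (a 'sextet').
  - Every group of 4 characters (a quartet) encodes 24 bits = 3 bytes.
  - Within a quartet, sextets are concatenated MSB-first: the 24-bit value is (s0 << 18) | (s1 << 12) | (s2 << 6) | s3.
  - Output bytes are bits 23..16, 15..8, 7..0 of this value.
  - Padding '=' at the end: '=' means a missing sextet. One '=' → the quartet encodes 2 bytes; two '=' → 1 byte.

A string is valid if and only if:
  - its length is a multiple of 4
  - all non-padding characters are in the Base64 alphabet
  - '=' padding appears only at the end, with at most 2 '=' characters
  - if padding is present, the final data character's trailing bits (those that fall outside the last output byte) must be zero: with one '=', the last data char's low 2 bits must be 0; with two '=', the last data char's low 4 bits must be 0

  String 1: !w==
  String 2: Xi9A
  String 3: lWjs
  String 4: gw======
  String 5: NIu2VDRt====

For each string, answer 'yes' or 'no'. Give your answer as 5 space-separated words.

Answer: no yes yes no no

Derivation:
String 1: '!w==' → invalid (bad char(s): ['!'])
String 2: 'Xi9A' → valid
String 3: 'lWjs' → valid
String 4: 'gw======' → invalid (6 pad chars (max 2))
String 5: 'NIu2VDRt====' → invalid (4 pad chars (max 2))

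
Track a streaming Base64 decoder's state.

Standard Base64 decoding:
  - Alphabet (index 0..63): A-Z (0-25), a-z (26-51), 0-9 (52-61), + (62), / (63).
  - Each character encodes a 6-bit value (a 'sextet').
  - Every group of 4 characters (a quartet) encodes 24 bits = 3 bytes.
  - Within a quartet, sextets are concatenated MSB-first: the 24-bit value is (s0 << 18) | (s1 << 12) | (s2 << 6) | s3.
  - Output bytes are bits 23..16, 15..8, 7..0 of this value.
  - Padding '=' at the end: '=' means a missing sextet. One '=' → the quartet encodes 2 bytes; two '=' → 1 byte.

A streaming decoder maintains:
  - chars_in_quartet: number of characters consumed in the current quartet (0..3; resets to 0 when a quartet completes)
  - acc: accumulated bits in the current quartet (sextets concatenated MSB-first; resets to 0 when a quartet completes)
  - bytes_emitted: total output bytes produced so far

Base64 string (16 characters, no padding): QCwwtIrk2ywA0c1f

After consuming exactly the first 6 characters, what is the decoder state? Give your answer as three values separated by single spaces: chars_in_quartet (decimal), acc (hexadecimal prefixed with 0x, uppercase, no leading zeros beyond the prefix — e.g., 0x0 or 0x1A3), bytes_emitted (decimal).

Answer: 2 0xB48 3

Derivation:
After char 0 ('Q'=16): chars_in_quartet=1 acc=0x10 bytes_emitted=0
After char 1 ('C'=2): chars_in_quartet=2 acc=0x402 bytes_emitted=0
After char 2 ('w'=48): chars_in_quartet=3 acc=0x100B0 bytes_emitted=0
After char 3 ('w'=48): chars_in_quartet=4 acc=0x402C30 -> emit 40 2C 30, reset; bytes_emitted=3
After char 4 ('t'=45): chars_in_quartet=1 acc=0x2D bytes_emitted=3
After char 5 ('I'=8): chars_in_quartet=2 acc=0xB48 bytes_emitted=3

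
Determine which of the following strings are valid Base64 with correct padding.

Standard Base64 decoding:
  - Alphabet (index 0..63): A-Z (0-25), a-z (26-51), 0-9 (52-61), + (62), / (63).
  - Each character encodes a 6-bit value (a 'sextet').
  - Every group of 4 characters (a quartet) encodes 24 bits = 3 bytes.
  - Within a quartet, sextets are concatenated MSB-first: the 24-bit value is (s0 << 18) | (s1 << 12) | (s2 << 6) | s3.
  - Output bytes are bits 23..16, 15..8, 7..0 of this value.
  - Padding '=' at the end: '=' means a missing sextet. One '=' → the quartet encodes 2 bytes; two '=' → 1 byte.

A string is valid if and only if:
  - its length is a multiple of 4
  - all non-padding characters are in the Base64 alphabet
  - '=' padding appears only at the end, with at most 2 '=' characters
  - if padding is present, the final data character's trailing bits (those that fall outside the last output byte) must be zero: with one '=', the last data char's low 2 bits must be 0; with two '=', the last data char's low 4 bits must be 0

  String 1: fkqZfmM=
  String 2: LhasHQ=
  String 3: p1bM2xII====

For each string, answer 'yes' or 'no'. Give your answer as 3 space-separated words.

String 1: 'fkqZfmM=' → valid
String 2: 'LhasHQ=' → invalid (len=7 not mult of 4)
String 3: 'p1bM2xII====' → invalid (4 pad chars (max 2))

Answer: yes no no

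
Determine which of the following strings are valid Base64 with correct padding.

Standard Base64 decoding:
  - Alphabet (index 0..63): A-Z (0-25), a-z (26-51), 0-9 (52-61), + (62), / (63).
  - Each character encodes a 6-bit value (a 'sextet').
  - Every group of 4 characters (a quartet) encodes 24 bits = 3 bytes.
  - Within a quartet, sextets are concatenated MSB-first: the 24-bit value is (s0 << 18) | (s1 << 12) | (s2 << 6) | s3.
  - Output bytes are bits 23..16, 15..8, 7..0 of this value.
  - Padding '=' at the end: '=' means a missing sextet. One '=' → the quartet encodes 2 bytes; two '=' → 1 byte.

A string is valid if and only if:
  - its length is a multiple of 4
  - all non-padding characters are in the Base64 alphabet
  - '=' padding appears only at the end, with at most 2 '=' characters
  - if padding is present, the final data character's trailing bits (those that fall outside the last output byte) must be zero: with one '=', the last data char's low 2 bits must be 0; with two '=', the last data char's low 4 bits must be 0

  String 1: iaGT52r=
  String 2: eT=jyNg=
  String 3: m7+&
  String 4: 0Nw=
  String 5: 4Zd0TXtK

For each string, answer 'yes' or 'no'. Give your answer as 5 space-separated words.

Answer: no no no yes yes

Derivation:
String 1: 'iaGT52r=' → invalid (bad trailing bits)
String 2: 'eT=jyNg=' → invalid (bad char(s): ['=']; '=' in middle)
String 3: 'm7+&' → invalid (bad char(s): ['&'])
String 4: '0Nw=' → valid
String 5: '4Zd0TXtK' → valid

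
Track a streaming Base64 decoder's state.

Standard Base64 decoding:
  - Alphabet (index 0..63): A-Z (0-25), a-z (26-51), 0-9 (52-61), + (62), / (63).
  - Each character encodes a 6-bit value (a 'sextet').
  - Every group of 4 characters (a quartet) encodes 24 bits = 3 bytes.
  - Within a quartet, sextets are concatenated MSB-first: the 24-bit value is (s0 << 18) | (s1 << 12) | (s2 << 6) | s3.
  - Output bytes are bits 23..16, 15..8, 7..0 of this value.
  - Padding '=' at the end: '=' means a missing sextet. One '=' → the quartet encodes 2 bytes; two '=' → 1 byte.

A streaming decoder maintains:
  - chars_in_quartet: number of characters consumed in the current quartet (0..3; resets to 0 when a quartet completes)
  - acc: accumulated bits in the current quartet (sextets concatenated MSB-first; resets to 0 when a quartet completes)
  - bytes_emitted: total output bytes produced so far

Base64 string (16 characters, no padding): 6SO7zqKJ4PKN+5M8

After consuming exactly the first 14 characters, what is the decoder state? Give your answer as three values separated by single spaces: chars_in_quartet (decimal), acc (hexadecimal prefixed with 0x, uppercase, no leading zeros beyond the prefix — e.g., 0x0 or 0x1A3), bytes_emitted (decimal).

Answer: 2 0xFB9 9

Derivation:
After char 0 ('6'=58): chars_in_quartet=1 acc=0x3A bytes_emitted=0
After char 1 ('S'=18): chars_in_quartet=2 acc=0xE92 bytes_emitted=0
After char 2 ('O'=14): chars_in_quartet=3 acc=0x3A48E bytes_emitted=0
After char 3 ('7'=59): chars_in_quartet=4 acc=0xE923BB -> emit E9 23 BB, reset; bytes_emitted=3
After char 4 ('z'=51): chars_in_quartet=1 acc=0x33 bytes_emitted=3
After char 5 ('q'=42): chars_in_quartet=2 acc=0xCEA bytes_emitted=3
After char 6 ('K'=10): chars_in_quartet=3 acc=0x33A8A bytes_emitted=3
After char 7 ('J'=9): chars_in_quartet=4 acc=0xCEA289 -> emit CE A2 89, reset; bytes_emitted=6
After char 8 ('4'=56): chars_in_quartet=1 acc=0x38 bytes_emitted=6
After char 9 ('P'=15): chars_in_quartet=2 acc=0xE0F bytes_emitted=6
After char 10 ('K'=10): chars_in_quartet=3 acc=0x383CA bytes_emitted=6
After char 11 ('N'=13): chars_in_quartet=4 acc=0xE0F28D -> emit E0 F2 8D, reset; bytes_emitted=9
After char 12 ('+'=62): chars_in_quartet=1 acc=0x3E bytes_emitted=9
After char 13 ('5'=57): chars_in_quartet=2 acc=0xFB9 bytes_emitted=9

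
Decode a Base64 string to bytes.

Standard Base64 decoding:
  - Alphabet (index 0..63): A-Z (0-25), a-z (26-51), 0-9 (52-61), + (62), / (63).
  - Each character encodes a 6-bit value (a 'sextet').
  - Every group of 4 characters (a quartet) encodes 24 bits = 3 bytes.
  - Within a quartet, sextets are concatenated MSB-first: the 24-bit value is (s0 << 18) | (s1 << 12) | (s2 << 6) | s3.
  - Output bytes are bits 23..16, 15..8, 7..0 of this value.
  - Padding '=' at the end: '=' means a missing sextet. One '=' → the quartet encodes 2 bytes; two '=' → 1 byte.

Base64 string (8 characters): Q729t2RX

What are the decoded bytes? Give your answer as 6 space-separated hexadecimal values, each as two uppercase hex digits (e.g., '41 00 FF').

After char 0 ('Q'=16): chars_in_quartet=1 acc=0x10 bytes_emitted=0
After char 1 ('7'=59): chars_in_quartet=2 acc=0x43B bytes_emitted=0
After char 2 ('2'=54): chars_in_quartet=3 acc=0x10EF6 bytes_emitted=0
After char 3 ('9'=61): chars_in_quartet=4 acc=0x43BDBD -> emit 43 BD BD, reset; bytes_emitted=3
After char 4 ('t'=45): chars_in_quartet=1 acc=0x2D bytes_emitted=3
After char 5 ('2'=54): chars_in_quartet=2 acc=0xB76 bytes_emitted=3
After char 6 ('R'=17): chars_in_quartet=3 acc=0x2DD91 bytes_emitted=3
After char 7 ('X'=23): chars_in_quartet=4 acc=0xB76457 -> emit B7 64 57, reset; bytes_emitted=6

Answer: 43 BD BD B7 64 57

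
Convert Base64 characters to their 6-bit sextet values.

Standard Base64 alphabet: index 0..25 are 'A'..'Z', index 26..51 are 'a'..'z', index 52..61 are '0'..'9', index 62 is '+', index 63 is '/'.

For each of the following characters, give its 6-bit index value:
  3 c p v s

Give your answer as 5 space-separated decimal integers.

Answer: 55 28 41 47 44

Derivation:
'3': 0..9 range, 52 + ord('3') − ord('0') = 55
'c': a..z range, 26 + ord('c') − ord('a') = 28
'p': a..z range, 26 + ord('p') − ord('a') = 41
'v': a..z range, 26 + ord('v') − ord('a') = 47
's': a..z range, 26 + ord('s') − ord('a') = 44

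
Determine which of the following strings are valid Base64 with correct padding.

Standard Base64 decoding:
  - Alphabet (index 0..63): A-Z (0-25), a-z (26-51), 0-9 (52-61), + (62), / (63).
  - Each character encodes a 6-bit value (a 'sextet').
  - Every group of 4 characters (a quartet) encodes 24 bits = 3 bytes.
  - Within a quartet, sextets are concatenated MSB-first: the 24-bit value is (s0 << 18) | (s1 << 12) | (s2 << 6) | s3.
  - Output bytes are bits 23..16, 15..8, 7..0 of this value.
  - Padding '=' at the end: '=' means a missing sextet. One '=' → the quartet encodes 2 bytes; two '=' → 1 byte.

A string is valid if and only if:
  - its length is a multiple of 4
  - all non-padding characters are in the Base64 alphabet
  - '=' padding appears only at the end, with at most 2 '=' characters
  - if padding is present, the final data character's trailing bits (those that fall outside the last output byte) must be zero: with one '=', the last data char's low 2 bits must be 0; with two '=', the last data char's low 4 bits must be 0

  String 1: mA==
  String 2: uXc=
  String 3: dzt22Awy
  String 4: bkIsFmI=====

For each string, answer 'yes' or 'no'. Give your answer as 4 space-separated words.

Answer: yes yes yes no

Derivation:
String 1: 'mA==' → valid
String 2: 'uXc=' → valid
String 3: 'dzt22Awy' → valid
String 4: 'bkIsFmI=====' → invalid (5 pad chars (max 2))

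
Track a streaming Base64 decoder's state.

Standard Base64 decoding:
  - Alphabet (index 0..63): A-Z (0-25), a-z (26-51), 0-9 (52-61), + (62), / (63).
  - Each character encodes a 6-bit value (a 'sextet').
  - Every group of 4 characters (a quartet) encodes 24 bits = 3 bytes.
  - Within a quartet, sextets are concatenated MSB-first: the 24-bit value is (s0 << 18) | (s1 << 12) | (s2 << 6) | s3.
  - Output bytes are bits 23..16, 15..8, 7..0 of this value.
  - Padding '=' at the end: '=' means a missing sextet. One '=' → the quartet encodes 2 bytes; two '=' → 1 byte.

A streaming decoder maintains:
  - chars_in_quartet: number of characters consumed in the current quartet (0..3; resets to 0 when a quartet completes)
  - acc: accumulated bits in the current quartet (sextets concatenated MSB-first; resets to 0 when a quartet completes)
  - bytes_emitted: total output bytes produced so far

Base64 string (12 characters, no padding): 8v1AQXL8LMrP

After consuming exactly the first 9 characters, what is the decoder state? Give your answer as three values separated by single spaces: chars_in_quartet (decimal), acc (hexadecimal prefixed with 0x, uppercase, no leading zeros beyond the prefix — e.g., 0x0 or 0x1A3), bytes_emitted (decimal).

Answer: 1 0xB 6

Derivation:
After char 0 ('8'=60): chars_in_quartet=1 acc=0x3C bytes_emitted=0
After char 1 ('v'=47): chars_in_quartet=2 acc=0xF2F bytes_emitted=0
After char 2 ('1'=53): chars_in_quartet=3 acc=0x3CBF5 bytes_emitted=0
After char 3 ('A'=0): chars_in_quartet=4 acc=0xF2FD40 -> emit F2 FD 40, reset; bytes_emitted=3
After char 4 ('Q'=16): chars_in_quartet=1 acc=0x10 bytes_emitted=3
After char 5 ('X'=23): chars_in_quartet=2 acc=0x417 bytes_emitted=3
After char 6 ('L'=11): chars_in_quartet=3 acc=0x105CB bytes_emitted=3
After char 7 ('8'=60): chars_in_quartet=4 acc=0x4172FC -> emit 41 72 FC, reset; bytes_emitted=6
After char 8 ('L'=11): chars_in_quartet=1 acc=0xB bytes_emitted=6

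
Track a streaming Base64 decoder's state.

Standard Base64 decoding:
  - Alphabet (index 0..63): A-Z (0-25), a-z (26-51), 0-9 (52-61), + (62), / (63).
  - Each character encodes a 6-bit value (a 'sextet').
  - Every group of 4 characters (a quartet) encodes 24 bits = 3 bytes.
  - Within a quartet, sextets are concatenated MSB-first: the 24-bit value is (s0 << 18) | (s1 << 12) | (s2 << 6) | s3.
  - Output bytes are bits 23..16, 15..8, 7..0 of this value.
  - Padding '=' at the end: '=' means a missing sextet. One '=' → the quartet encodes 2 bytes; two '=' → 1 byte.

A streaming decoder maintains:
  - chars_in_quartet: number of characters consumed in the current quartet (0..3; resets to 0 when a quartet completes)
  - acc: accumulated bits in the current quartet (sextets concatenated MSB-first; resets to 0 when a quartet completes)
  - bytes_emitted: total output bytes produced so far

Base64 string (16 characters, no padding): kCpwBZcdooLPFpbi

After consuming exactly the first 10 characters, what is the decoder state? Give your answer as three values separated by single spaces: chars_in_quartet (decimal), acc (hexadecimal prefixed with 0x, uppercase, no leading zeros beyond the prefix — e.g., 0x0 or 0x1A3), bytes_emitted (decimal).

Answer: 2 0xA28 6

Derivation:
After char 0 ('k'=36): chars_in_quartet=1 acc=0x24 bytes_emitted=0
After char 1 ('C'=2): chars_in_quartet=2 acc=0x902 bytes_emitted=0
After char 2 ('p'=41): chars_in_quartet=3 acc=0x240A9 bytes_emitted=0
After char 3 ('w'=48): chars_in_quartet=4 acc=0x902A70 -> emit 90 2A 70, reset; bytes_emitted=3
After char 4 ('B'=1): chars_in_quartet=1 acc=0x1 bytes_emitted=3
After char 5 ('Z'=25): chars_in_quartet=2 acc=0x59 bytes_emitted=3
After char 6 ('c'=28): chars_in_quartet=3 acc=0x165C bytes_emitted=3
After char 7 ('d'=29): chars_in_quartet=4 acc=0x5971D -> emit 05 97 1D, reset; bytes_emitted=6
After char 8 ('o'=40): chars_in_quartet=1 acc=0x28 bytes_emitted=6
After char 9 ('o'=40): chars_in_quartet=2 acc=0xA28 bytes_emitted=6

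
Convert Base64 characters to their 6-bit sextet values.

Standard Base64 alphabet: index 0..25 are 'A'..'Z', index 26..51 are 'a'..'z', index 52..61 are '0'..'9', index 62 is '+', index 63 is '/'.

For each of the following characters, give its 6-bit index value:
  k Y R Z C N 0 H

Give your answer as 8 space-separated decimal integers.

'k': a..z range, 26 + ord('k') − ord('a') = 36
'Y': A..Z range, ord('Y') − ord('A') = 24
'R': A..Z range, ord('R') − ord('A') = 17
'Z': A..Z range, ord('Z') − ord('A') = 25
'C': A..Z range, ord('C') − ord('A') = 2
'N': A..Z range, ord('N') − ord('A') = 13
'0': 0..9 range, 52 + ord('0') − ord('0') = 52
'H': A..Z range, ord('H') − ord('A') = 7

Answer: 36 24 17 25 2 13 52 7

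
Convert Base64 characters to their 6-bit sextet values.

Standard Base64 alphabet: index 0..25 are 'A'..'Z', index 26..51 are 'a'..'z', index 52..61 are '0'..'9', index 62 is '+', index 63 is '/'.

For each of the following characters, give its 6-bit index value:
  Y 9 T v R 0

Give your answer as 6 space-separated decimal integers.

Answer: 24 61 19 47 17 52

Derivation:
'Y': A..Z range, ord('Y') − ord('A') = 24
'9': 0..9 range, 52 + ord('9') − ord('0') = 61
'T': A..Z range, ord('T') − ord('A') = 19
'v': a..z range, 26 + ord('v') − ord('a') = 47
'R': A..Z range, ord('R') − ord('A') = 17
'0': 0..9 range, 52 + ord('0') − ord('0') = 52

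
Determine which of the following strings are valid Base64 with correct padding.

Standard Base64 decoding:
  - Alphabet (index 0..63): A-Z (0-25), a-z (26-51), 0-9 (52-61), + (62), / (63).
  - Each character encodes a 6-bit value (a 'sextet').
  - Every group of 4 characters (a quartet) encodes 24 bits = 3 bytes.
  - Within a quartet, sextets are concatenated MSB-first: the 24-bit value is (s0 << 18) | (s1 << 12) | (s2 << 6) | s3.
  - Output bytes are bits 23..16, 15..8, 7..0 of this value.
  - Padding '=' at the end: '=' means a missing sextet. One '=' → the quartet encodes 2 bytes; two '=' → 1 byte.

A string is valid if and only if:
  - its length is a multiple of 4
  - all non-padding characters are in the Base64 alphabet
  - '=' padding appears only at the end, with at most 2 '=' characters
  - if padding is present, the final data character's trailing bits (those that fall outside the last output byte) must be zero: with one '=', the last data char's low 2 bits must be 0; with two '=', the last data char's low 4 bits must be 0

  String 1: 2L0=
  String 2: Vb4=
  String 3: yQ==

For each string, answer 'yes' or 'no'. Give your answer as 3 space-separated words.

Answer: yes yes yes

Derivation:
String 1: '2L0=' → valid
String 2: 'Vb4=' → valid
String 3: 'yQ==' → valid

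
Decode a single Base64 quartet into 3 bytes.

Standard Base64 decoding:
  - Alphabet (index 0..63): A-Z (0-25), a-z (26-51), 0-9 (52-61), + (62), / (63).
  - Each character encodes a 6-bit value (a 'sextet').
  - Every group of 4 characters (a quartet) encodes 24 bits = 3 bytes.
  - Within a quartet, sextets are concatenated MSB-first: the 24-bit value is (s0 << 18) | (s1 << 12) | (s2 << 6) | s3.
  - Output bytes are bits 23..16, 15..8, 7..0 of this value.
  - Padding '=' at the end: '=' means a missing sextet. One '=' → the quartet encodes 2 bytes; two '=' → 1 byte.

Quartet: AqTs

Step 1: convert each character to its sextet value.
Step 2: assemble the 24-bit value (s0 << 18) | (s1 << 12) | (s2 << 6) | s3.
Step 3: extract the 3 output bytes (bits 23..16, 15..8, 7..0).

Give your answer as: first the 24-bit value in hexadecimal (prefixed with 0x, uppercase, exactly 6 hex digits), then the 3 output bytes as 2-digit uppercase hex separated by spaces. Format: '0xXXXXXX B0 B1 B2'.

Sextets: A=0, q=42, T=19, s=44
24-bit: (0<<18) | (42<<12) | (19<<6) | 44
      = 0x000000 | 0x02A000 | 0x0004C0 | 0x00002C
      = 0x02A4EC
Bytes: (v>>16)&0xFF=02, (v>>8)&0xFF=A4, v&0xFF=EC

Answer: 0x02A4EC 02 A4 EC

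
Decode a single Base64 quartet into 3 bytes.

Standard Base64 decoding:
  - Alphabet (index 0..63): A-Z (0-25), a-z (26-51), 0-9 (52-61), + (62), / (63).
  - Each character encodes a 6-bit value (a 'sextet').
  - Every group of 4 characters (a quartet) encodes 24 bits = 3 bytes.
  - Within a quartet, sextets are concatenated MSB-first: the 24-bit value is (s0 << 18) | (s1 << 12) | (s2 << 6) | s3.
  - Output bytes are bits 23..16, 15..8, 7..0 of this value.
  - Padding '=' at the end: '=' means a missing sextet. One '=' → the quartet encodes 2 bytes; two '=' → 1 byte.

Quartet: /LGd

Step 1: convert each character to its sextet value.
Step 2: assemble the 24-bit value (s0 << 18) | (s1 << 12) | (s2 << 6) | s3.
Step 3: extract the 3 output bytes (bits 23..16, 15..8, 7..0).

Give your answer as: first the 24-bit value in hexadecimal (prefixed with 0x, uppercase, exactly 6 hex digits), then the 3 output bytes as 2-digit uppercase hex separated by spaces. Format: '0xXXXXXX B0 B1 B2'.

Sextets: /=63, L=11, G=6, d=29
24-bit: (63<<18) | (11<<12) | (6<<6) | 29
      = 0xFC0000 | 0x00B000 | 0x000180 | 0x00001D
      = 0xFCB19D
Bytes: (v>>16)&0xFF=FC, (v>>8)&0xFF=B1, v&0xFF=9D

Answer: 0xFCB19D FC B1 9D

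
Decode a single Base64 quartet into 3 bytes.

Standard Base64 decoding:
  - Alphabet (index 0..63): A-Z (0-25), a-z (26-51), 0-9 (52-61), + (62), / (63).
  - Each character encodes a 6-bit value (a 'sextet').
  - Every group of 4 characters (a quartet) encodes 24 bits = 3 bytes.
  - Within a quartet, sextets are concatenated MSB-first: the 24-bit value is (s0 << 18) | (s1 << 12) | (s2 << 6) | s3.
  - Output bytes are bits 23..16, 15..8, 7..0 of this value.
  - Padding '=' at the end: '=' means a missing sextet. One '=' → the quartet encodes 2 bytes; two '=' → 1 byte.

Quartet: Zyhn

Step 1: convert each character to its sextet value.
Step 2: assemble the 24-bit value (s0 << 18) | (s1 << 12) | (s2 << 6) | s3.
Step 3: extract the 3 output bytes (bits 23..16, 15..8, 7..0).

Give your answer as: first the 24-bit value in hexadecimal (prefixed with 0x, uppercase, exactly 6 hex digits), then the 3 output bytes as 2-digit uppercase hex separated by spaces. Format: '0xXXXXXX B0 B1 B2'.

Answer: 0x672867 67 28 67

Derivation:
Sextets: Z=25, y=50, h=33, n=39
24-bit: (25<<18) | (50<<12) | (33<<6) | 39
      = 0x640000 | 0x032000 | 0x000840 | 0x000027
      = 0x672867
Bytes: (v>>16)&0xFF=67, (v>>8)&0xFF=28, v&0xFF=67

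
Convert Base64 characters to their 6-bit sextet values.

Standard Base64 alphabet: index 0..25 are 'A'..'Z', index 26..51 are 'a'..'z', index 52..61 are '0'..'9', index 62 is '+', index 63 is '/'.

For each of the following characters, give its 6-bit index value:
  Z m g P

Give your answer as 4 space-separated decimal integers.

Answer: 25 38 32 15

Derivation:
'Z': A..Z range, ord('Z') − ord('A') = 25
'm': a..z range, 26 + ord('m') − ord('a') = 38
'g': a..z range, 26 + ord('g') − ord('a') = 32
'P': A..Z range, ord('P') − ord('A') = 15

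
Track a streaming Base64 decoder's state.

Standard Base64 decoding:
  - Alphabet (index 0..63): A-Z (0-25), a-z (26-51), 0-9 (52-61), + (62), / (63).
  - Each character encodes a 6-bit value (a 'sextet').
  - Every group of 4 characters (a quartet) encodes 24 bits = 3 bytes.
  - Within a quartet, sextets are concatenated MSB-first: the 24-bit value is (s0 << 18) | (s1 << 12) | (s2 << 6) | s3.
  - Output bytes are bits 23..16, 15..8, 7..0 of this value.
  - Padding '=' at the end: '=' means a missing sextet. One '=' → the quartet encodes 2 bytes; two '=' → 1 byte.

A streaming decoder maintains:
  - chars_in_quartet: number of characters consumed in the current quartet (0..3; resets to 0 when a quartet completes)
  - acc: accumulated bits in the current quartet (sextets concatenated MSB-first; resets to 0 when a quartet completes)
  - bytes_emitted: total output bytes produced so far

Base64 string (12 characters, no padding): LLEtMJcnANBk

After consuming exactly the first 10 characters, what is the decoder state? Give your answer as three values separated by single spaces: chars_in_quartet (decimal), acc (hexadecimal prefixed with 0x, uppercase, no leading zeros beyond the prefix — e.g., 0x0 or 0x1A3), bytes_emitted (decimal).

After char 0 ('L'=11): chars_in_quartet=1 acc=0xB bytes_emitted=0
After char 1 ('L'=11): chars_in_quartet=2 acc=0x2CB bytes_emitted=0
After char 2 ('E'=4): chars_in_quartet=3 acc=0xB2C4 bytes_emitted=0
After char 3 ('t'=45): chars_in_quartet=4 acc=0x2CB12D -> emit 2C B1 2D, reset; bytes_emitted=3
After char 4 ('M'=12): chars_in_quartet=1 acc=0xC bytes_emitted=3
After char 5 ('J'=9): chars_in_quartet=2 acc=0x309 bytes_emitted=3
After char 6 ('c'=28): chars_in_quartet=3 acc=0xC25C bytes_emitted=3
After char 7 ('n'=39): chars_in_quartet=4 acc=0x309727 -> emit 30 97 27, reset; bytes_emitted=6
After char 8 ('A'=0): chars_in_quartet=1 acc=0x0 bytes_emitted=6
After char 9 ('N'=13): chars_in_quartet=2 acc=0xD bytes_emitted=6

Answer: 2 0xD 6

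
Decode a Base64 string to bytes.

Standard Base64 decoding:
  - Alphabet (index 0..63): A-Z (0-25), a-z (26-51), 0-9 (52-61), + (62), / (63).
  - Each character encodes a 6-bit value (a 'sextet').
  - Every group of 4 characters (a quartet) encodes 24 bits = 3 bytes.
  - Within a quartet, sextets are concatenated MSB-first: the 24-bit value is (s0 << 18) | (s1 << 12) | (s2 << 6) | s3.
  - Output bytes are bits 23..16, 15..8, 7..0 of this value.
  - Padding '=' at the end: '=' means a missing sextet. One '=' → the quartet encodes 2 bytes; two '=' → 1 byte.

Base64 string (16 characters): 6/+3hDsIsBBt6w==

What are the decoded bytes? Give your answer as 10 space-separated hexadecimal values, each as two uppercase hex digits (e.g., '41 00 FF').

Answer: EB FF B7 84 3B 08 B0 10 6D EB

Derivation:
After char 0 ('6'=58): chars_in_quartet=1 acc=0x3A bytes_emitted=0
After char 1 ('/'=63): chars_in_quartet=2 acc=0xEBF bytes_emitted=0
After char 2 ('+'=62): chars_in_quartet=3 acc=0x3AFFE bytes_emitted=0
After char 3 ('3'=55): chars_in_quartet=4 acc=0xEBFFB7 -> emit EB FF B7, reset; bytes_emitted=3
After char 4 ('h'=33): chars_in_quartet=1 acc=0x21 bytes_emitted=3
After char 5 ('D'=3): chars_in_quartet=2 acc=0x843 bytes_emitted=3
After char 6 ('s'=44): chars_in_quartet=3 acc=0x210EC bytes_emitted=3
After char 7 ('I'=8): chars_in_quartet=4 acc=0x843B08 -> emit 84 3B 08, reset; bytes_emitted=6
After char 8 ('s'=44): chars_in_quartet=1 acc=0x2C bytes_emitted=6
After char 9 ('B'=1): chars_in_quartet=2 acc=0xB01 bytes_emitted=6
After char 10 ('B'=1): chars_in_quartet=3 acc=0x2C041 bytes_emitted=6
After char 11 ('t'=45): chars_in_quartet=4 acc=0xB0106D -> emit B0 10 6D, reset; bytes_emitted=9
After char 12 ('6'=58): chars_in_quartet=1 acc=0x3A bytes_emitted=9
After char 13 ('w'=48): chars_in_quartet=2 acc=0xEB0 bytes_emitted=9
Padding '==': partial quartet acc=0xEB0 -> emit EB; bytes_emitted=10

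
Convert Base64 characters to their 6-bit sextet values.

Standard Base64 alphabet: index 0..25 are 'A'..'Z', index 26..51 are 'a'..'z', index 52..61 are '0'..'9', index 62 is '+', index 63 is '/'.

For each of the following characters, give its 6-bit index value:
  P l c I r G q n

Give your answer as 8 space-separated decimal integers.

Answer: 15 37 28 8 43 6 42 39

Derivation:
'P': A..Z range, ord('P') − ord('A') = 15
'l': a..z range, 26 + ord('l') − ord('a') = 37
'c': a..z range, 26 + ord('c') − ord('a') = 28
'I': A..Z range, ord('I') − ord('A') = 8
'r': a..z range, 26 + ord('r') − ord('a') = 43
'G': A..Z range, ord('G') − ord('A') = 6
'q': a..z range, 26 + ord('q') − ord('a') = 42
'n': a..z range, 26 + ord('n') − ord('a') = 39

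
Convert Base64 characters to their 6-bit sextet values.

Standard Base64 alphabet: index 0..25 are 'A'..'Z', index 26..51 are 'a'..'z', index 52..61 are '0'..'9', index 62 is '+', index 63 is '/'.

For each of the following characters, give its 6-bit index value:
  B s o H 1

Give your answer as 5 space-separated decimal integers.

Answer: 1 44 40 7 53

Derivation:
'B': A..Z range, ord('B') − ord('A') = 1
's': a..z range, 26 + ord('s') − ord('a') = 44
'o': a..z range, 26 + ord('o') − ord('a') = 40
'H': A..Z range, ord('H') − ord('A') = 7
'1': 0..9 range, 52 + ord('1') − ord('0') = 53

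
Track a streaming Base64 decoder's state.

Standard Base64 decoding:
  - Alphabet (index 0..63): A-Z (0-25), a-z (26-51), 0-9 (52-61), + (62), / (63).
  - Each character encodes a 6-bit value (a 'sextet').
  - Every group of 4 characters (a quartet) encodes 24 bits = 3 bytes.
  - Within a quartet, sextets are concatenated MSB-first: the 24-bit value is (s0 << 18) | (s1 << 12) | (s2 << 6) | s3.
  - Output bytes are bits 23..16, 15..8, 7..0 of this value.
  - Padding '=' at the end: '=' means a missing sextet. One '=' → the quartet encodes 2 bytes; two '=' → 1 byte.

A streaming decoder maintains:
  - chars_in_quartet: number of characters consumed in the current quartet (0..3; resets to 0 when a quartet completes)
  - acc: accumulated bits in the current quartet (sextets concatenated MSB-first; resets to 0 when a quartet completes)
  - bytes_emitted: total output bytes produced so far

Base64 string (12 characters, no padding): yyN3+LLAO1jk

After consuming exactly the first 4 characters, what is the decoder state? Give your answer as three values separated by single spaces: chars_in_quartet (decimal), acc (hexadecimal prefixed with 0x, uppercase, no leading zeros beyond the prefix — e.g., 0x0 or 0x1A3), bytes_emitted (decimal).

After char 0 ('y'=50): chars_in_quartet=1 acc=0x32 bytes_emitted=0
After char 1 ('y'=50): chars_in_quartet=2 acc=0xCB2 bytes_emitted=0
After char 2 ('N'=13): chars_in_quartet=3 acc=0x32C8D bytes_emitted=0
After char 3 ('3'=55): chars_in_quartet=4 acc=0xCB2377 -> emit CB 23 77, reset; bytes_emitted=3

Answer: 0 0x0 3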